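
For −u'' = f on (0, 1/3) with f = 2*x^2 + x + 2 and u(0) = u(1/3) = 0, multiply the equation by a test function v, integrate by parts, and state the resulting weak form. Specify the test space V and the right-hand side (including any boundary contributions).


V = H^1_0(0, 1/3) (so v(0) = v(1/3) = 0); weak form: ∫_0^1/3 u'v' dx = ∫_0^1/3 (2*x^2 + x + 2) v dx for all v ∈ V.

Multiply both sides by a test function v and integrate from 0 to 1/3:
  ∫_0^1/3 −u''(x) v(x) dx = ∫_0^1/3 f(x) v(x) dx.
Integrate the LHS by parts once:
  ∫_0^1/3 −u'' v dx = −[u'(x) v(x)]_0^1/3 + ∫_0^1/3 u'(x) v'(x) dx.
Thus ∫_0^1/3 u'(x) v'(x) dx = ∫_0^1/3 f(x) v(x) dx + [u'(x) v(x)]_0^1/3.
Choose V so that boundary terms are either known or forced to vanish.
u is Dirichlet: u(0) = u(1/3) = 0. Let V = H^1_0(0, 1/3); then v(0) = v(1/3) = 0, and [u' v]_0^1/3 = 0.
Weak formulation: find u (satisfying any essential BC) such that ∫_0^1/3 u'(x) v'(x) dx = ∫_0^1/3 f v dx for all v ∈ V.
Substituting f(x) = 2*x^2 + x + 2, the right-hand side is ∫_0^1/3 (2*x^2 + x + 2) v dx.


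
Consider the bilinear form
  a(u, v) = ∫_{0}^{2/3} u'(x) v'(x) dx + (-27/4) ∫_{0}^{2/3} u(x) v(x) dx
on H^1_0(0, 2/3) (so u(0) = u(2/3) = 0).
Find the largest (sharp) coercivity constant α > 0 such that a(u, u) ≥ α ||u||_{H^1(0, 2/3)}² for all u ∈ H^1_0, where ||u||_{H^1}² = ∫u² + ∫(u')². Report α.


α = 9*(-3 + π^2)/(4 + 9*π^2)

Coercivity of a(·,·) on H^1_0(0, 2/3) means a(u, u) ≥ α ||u||_{H^1}² for every u ∈ H^1_0.
The interval has length L = 2/3, and Poincaré/coercivity depend only on L. Here a(u, u) = ∫(u')² + (-27/4)·∫u².
Here c = -27/4 < 0 with |c| < (π/L)² = 9*π^2/4, so coercivity still holds. The condition a(u,u) ≥ α||u||_{H^1}² reads (1−α)∫(u')² ≥ (α−c)∫u². Any admissible α is ≤ 1 (rapidly oscillating u have ∫u²/∫(u')² → 0), and α = 1 would force 0 ≥ (1−c)∫u², impossible since c < 1; so 1−α > 0. By the sharp Poincaré inequality on H^1_0 of an interval of length L, ∫(u')² ≥ (π/L)²∫u² with equality for the first sine mode sin(π(x−x₀)/L) (x₀ the left endpoint), so the inequality holds for all u iff (1−α)(π/L)² ≥ α − c, i.e. α ≤ ((π/L)² + c)/((π/L)² + 1) = (1 + c(L/π)²)/(1 + (L/π)²). (Direct route, valid since c ≤ 0: Poincaré gives c∫u² ≥ c(L/π)²∫(u')², so a(u,u) ≥ (1 + c(L/π)²)∫(u')², while ||u||_{H^1}² ≤ (1 + (L/π)²)∫(u')²; dividing yields the same α.) With (π/L)² = 9*π^2/4 and c = -27/4, the largest admissible constant is α = ((π/L)² + c)/((π/L)² + 1).
Simplifying, α = 9*(-3 + π^2)/(4 + 9*π^2).


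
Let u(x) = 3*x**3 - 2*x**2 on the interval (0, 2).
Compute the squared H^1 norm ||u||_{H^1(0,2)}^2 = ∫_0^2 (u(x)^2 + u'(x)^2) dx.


||u||_{H^1}^2 = 7040/21

The H^1 norm (squared) on an interval (0, L) is
  ||u||_{H^1}^2 = ∫_0^L u(x)^2 dx + ∫_0^L u'(x)^2 dx.
Compute u'(x) = 9*x**2 - 4*x.
Then u(x)^2 = 9*x**6 - 12*x**5 + 4*x**4 and u'(x)^2 = 81*x**4 - 72*x**3 + 16*x**2.
Integrate each monomial from 0 to 2 using ∫_0^2 c·x^n dx = c·2^(n+1)/(n+1):
  ∫_0^2 u(x)^2 dx = ∫_0^2 (9*x^6 - 12*x^5 + 4*x^4) dx. Term by term:
    ∫_0^2 9*x^6 dx = 1152/7;  ∫_0^2 -12*x^5 dx = -128;  ∫_0^2 4*x^4 dx = 128/5.
  Sum: 1152/7 − 128 + 128/5 = 2176/35.
  ∫_0^2 u'(x)^2 dx = ∫_0^2 (81*x^4 - 72*x^3 + 16*x^2) dx. Term by term:
    ∫_0^2 81*x^4 dx = 2592/5;  ∫_0^2 -72*x^3 dx = -288;  ∫_0^2 16*x^2 dx = 128/3.
  Sum: 2592/5 − 288 + 128/3 = 4096/15.
Adding: ||u||_{H^1}^2 = 2176/35 + 4096/15 = 7040/21.


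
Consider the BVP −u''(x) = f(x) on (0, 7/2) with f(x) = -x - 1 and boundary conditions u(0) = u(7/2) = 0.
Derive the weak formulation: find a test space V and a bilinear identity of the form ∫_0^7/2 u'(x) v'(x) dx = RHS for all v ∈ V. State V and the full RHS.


V = H^1_0(0, 7/2) (so v(0) = v(7/2) = 0); weak form: ∫_0^7/2 u'v' dx = ∫_0^7/2 (-x - 1) v dx for all v ∈ V.

Multiply both sides by a test function v and integrate from 0 to 7/2:
  ∫_0^7/2 −u''(x) v(x) dx = ∫_0^7/2 f(x) v(x) dx.
Integrate the LHS by parts once:
  ∫_0^7/2 −u'' v dx = −[u'(x) v(x)]_0^7/2 + ∫_0^7/2 u'(x) v'(x) dx.
Thus ∫_0^7/2 u'(x) v'(x) dx = ∫_0^7/2 f(x) v(x) dx + [u'(x) v(x)]_0^7/2.
Choose V so that boundary terms are either known or forced to vanish.
u is Dirichlet: u(0) = u(7/2) = 0. Let V = H^1_0(0, 7/2); then v(0) = v(7/2) = 0, and [u' v]_0^7/2 = 0.
Weak formulation: find u (satisfying any essential BC) such that ∫_0^7/2 u'(x) v'(x) dx = ∫_0^7/2 f v dx for all v ∈ V.
Substituting f(x) = -x - 1, the right-hand side is ∫_0^7/2 (-x - 1) v dx.


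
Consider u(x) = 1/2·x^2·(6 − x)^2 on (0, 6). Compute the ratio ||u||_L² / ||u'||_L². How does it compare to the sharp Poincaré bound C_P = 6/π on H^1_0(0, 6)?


||u||_L² / ||u'||_L² = sqrt(3) < C_P = 6/π.

u(x) = 1/2·x^2·(6 − x)^2, so u'(x) = 2*x*(x - 6)*(x - 3).
u(x) = 1/2·x^2·(6 − x)^2 vanishes at x = 0 and x = 6, so u ∈ H^1_0(0, 6). Differentiate via the product rule and integrate the resulting polynomials term by term.
  ∫_0^6 u² dx = ∫_0^6 (x^8/4 - 6*x^7 + 54*x^6 - 216*x^5 + 324*x^4) dx. Term by term:
    ∫_0^6 x^8/4 dx = 279936;  ∫_0^6 -6*x^7 dx = -1259712;  ∫_0^6 54*x^6 dx = 15116544/7;
    ∫_0^6 -216*x^5 dx = -1679616;  ∫_0^6 324*x^4 dx = 2519424/5.
  Sum: 279936 − 1259712 + 15116544/7 − 1679616 + 2519424/5 = 139968/35.
  ∫_0^6 (u')² dx = ∫_0^6 (4*x^6 - 72*x^5 + 468*x^4 - 1296*x^3 + 1296*x^2) dx. Term by term:
    ∫_0^6 4*x^6 dx = 1119744/7;  ∫_0^6 -72*x^5 dx = -559872;  ∫_0^6 468*x^4 dx = 3639168/5;
    ∫_0^6 -1296*x^3 dx = -419904;  ∫_0^6 1296*x^2 dx = 93312.
  Sum: 1119744/7 − 559872 + 3639168/5 − 419904 + 93312 = 46656/35.
∫_0^6 u² dx = 139968/35, so ||u||_L² = 216*sqrt(105)/35.
∫_0^6 (u')² dx = 46656/35, so ||u'||_L² = 216*sqrt(35)/35.
Ratio ||u||_L² / ||u'||_L² = sqrt(3).
Sharp Poincaré constant on H^1_0(0, 6) is C_P = L/π = 6/π, achieved by sin(π/6·x).
A polynomial bump cannot attain the sharp Poincaré constant (only the first sine eigenfunction does), so the ratio is strictly less than C_P, consistent with ||u||_L² ≤ C_P ||u'||_L².


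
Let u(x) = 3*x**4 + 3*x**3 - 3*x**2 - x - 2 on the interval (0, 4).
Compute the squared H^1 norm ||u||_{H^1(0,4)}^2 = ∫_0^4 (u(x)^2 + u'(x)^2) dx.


||u||_{H^1}^2 = 87557492/105

The H^1 norm (squared) on an interval (0, L) is
  ||u||_{H^1}^2 = ∫_0^L u(x)^2 dx + ∫_0^L u'(x)^2 dx.
Compute u'(x) = 12*x**3 + 9*x**2 - 6*x - 1.
Then u(x)^2 = 9*x**8 + 18*x**7 - 9*x**6 - 24*x**5 - 9*x**4 - 6*x**3 + 13*x**2 + 4*x + 4 and u'(x)^2 = 144*x**6 + 216*x**5 - 63*x**4 - 132*x**3 + 18*x**2 + 12*x + 1.
Integrate each monomial from 0 to 4 using ∫_0^4 c·x^n dx = c·4^(n+1)/(n+1):
  ∫_0^4 u(x)^2 dx = ∫_0^4 (9*x^8 + 18*x^7 - 9*x^6 - 24*x^5 - 9*x^4 - 6*x^3 + 13*x^2 + 4*x + 4) dx. Term by term:
    ∫_0^4 9*x^8 dx = 262144;  ∫_0^4 18*x^7 dx = 147456;  ∫_0^4 -9*x^6 dx = -147456/7;
    ∫_0^4 -24*x^5 dx = -16384;  ∫_0^4 -9*x^4 dx = -9216/5;  ∫_0^4 -6*x^3 dx = -384;
    ∫_0^4 13*x^2 dx = 832/3;  ∫_0^4 4*x dx = 32;  ∫_0^4 4 dx = 16.
  Sum: 262144 + 147456 − 147456/7 − 16384 − 9216/5 − 384 + 832/3 + 32 + 16 = 38876144/105.
  ∫_0^4 u'(x)^2 dx = ∫_0^4 (144*x^6 + 216*x^5 - 63*x^4 - 132*x^3 + 18*x^2 + 12*x + 1) dx. Term by term:
    ∫_0^4 144*x^6 dx = 2359296/7;  ∫_0^4 216*x^5 dx = 147456;  ∫_0^4 -63*x^4 dx = -64512/5;
    ∫_0^4 -132*x^3 dx = -8448;  ∫_0^4 18*x^2 dx = 384;  ∫_0^4 12*x dx = 96;
    ∫_0^4 1 dx = 4.
  Sum: 2359296/7 + 147456 − 64512/5 − 8448 + 384 + 96 + 4 = 16227116/35.
Adding: ||u||_{H^1}^2 = 38876144/105 + 16227116/35 = 87557492/105.


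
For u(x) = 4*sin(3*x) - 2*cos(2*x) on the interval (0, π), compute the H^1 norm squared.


||u||_{H^1(0,π)}^2 = -96 + 90*π

u'(x) = 4*sin(2*x) + 12*cos(3*x).
Expand u² and (u')² and integrate term by term on (0, π), using: for integers n ≥ 1, ∫_0^π sin²(nx) dx = ∫_0^π cos²(nx) dx = π/2; for n ≠ n', ∫_0^π sin(nx)sin(n'x) dx = ∫_0^π cos(nx)cos(n'x) dx = 0; and by product-to-sum, ∫_0^π sin(nx)cos(n'x) dx = ½∫_0^π [sin((n+n')x) + sin((n−n')x)] dx, which is 0 when n+n' is even and 2n/(n²−n'²) when n+n' is odd (it need not vanish on (0, π)).
  u² squared terms: (-2)²·∫cos(2x)² dx = 4·π/2 = 2*π;  (4)²·∫sin(3x)² dx = 16·π/2 = 8*π.
  u² cross terms: 2·(-2)·(4)·∫cos(2x)·sin(3x) dx = -16·(6/5) = -96/5.
  So ∫_0^π u² dx = 2*π + 8*π − 96/5 = -96/5 + 10*π.
  (u')² squared terms: (4)²·∫sin(2x)² dx = 16·π/2 = 8*π;  (12)²·∫cos(3x)² dx = 144·π/2 = 72*π.
  (u')² cross terms: 2·(4)·(12)·∫sin(2x)·cos(3x) dx = 96·(-4/5) = -384/5.
  So ∫_0^π (u')² dx = 8*π + 72*π − 384/5 = -384/5 + 80*π.
||u||_{H^1}^2 = (-96/5 + 10*π) + (-384/5 + 80*π) = -96 + 90*π.


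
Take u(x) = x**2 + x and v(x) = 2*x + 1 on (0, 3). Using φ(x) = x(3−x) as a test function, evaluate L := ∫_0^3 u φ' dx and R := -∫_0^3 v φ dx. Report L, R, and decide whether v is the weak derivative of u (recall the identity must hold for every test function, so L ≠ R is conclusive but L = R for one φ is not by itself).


LHS = -18, RHS = -18. Yes, v = u' weakly.

u(x) = x**2 + x, classical derivative u'(x) = 2*x + 1.
φ(x) = x(3−x), so φ'(x) = 3 - 2*x.
Note φ(0) = φ(3) = 0, so the boundary term u·φ vanishes.
LHS = ∫_0^3 u(x) φ'(x) dx = ∫_0^3 (-2*x^3 + x^2 + 3*x) dx. Term by term:
  ∫_0^3 -2*x^3 dx = -81/2;  ∫_0^3 x^2 dx = 9;  ∫_0^3 3*x dx = 27/2.
Sum: -81/2 + 9 + 27/2 = -18.
So LHS = -18.
∫_0^3 v(x) φ(x) dx = ∫_0^3 (-2*x^3 + 5*x^2 + 3*x) dx. Term by term:
  ∫_0^3 -2*x^3 dx = -81/2;  ∫_0^3 5*x^2 dx = 45;  ∫_0^3 3*x dx = 27/2.
Sum: -81/2 + 45 + 27/2 = 18.
So RHS = -∫_0^3 v(x) φ(x) dx = -18.
LHS = RHS, so the identity holds for this test φ.
Moreover u is smooth here and v(x) = u'(x) = 2*x + 1 pointwise, so the identity holds for every test function. Hence v is the weak derivative of u.


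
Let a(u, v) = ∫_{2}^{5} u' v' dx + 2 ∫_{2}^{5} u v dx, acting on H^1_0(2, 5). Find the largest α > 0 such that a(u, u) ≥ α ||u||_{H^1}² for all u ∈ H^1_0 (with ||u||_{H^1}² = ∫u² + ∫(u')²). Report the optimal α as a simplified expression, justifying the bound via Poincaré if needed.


α = 1

Coercivity of a(·,·) on H^1_0(2, 5) means a(u, u) ≥ α ||u||_{H^1}² for every u ∈ H^1_0.
The interval has length L = 3, and Poincaré/coercivity depend only on L. Here a(u, u) = ∫(u')² + (2)·∫u².
Here c = 2 ≥ 1, so a(u,u) = ∫(u')² + c∫u² ≥ ∫(u')² + ∫u² = ||u||_{H^1}², i.e. α = 1 works. No larger α is possible: a(u,u) ≥ α||u||_{H^1}² means (1−α)∫(u')² ≥ (α−c)∫u², and for the modes u_n = sin(nπ(x−x₀)/L) (x₀ the left endpoint) one has ∫u_n²/∫(u_n')² = (L/(nπ))² → 0, so a(u_n,u_n)/||u_n||_{H^1}² → 1. Hence the optimal constant is α = 1.
Therefore α = 1.


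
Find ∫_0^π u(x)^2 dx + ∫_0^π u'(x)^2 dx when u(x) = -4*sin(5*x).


||u||_{H^1(0,π)}^2 = 208*π

u'(x) = -20*cos(5*x).
Expand u² and (u')² and integrate term by term on (0, π), using: for integers n ≥ 1, ∫_0^π sin²(nx) dx = ∫_0^π cos²(nx) dx = π/2; for n ≠ n', ∫_0^π sin(nx)sin(n'x) dx = ∫_0^π cos(nx)cos(n'x) dx = 0; and by product-to-sum, ∫_0^π sin(nx)cos(n'x) dx = ½∫_0^π [sin((n+n')x) + sin((n−n')x)] dx, which is 0 when n+n' is even and 2n/(n²−n'²) when n+n' is odd (it need not vanish on (0, π)).
  u² squared terms: (-4)²·∫sin(5x)² dx = 16·π/2 = 8*π.
  So ∫_0^π u² dx = 8*π.
  (u')² squared terms: (-20)²·∫cos(5x)² dx = 400·π/2 = 200*π.
  So ∫_0^π (u')² dx = 200*π.
||u||_{H^1}^2 = (8*π) + (200*π) = 208*π.


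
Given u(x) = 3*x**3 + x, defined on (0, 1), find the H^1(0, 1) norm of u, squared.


||u||_{H^1}^2 = 2732/105

The H^1 norm (squared) on an interval (0, L) is
  ||u||_{H^1}^2 = ∫_0^L u(x)^2 dx + ∫_0^L u'(x)^2 dx.
Compute u'(x) = 9*x**2 + 1.
Then u(x)^2 = 9*x**6 + 6*x**4 + x**2 and u'(x)^2 = 81*x**4 + 18*x**2 + 1.
Integrate each monomial from 0 to 1 using ∫_0^1 c·x^n dx = c·1^(n+1)/(n+1):
  ∫_0^1 u(x)^2 dx = ∫_0^1 (9*x^6 + 6*x^4 + x^2) dx. Term by term:
    ∫_0^1 9*x^6 dx = 9/7;  ∫_0^1 6*x^4 dx = 6/5;  ∫_0^1 x^2 dx = 1/3.
  Sum: 9/7 + 6/5 + 1/3 = 296/105.
  ∫_0^1 u'(x)^2 dx = ∫_0^1 (81*x^4 + 18*x^2 + 1) dx. Term by term:
    ∫_0^1 81*x^4 dx = 81/5;  ∫_0^1 18*x^2 dx = 6;  ∫_0^1 1 dx = 1.
  Sum: 81/5 + 6 + 1 = 116/5.
Adding: ||u||_{H^1}^2 = 296/105 + 116/5 = 2732/105.


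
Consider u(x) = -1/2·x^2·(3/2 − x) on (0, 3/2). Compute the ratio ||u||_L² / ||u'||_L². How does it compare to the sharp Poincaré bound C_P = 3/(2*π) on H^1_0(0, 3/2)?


||u||_L² / ||u'||_L² = 3*sqrt(14)/28 < C_P = 3/(2*π).

u(x) = -1/2·x^2·(3/2 − x), so u'(x) = 3*x*(x - 1)/2.
u(x) = -1/2·x^2·(3/2 − x) vanishes at x = 0 and x = 3/2, so u ∈ H^1_0(0, 3/2). Differentiate via the product rule and integrate the resulting polynomials term by term.
  ∫_0^3/2 u² dx = ∫_0^3/2 (x^6/4 - 3*x^5/4 + 9*x^4/16) dx. Term by term:
    ∫_0^3/2 x^6/4 dx = 2187/3584;  ∫_0^3/2 -3*x^5/4 dx = -729/512;  ∫_0^3/2 9*x^4/16 dx = 2187/2560.
  Sum: 2187/3584 − 729/512 + 2187/2560 = 729/17920.
  ∫_0^3/2 (u')² dx = ∫_0^3/2 (9*x^4/4 - 9*x^3/2 + 9*x^2/4) dx. Term by term:
    ∫_0^3/2 9*x^4/4 dx = 2187/640;  ∫_0^3/2 -9*x^3/2 dx = -729/128;  ∫_0^3/2 9*x^2/4 dx = 81/32.
  Sum: 2187/640 − 729/128 + 81/32 = 81/320.
∫_0^3/2 u² dx = 729/17920, so ||u||_L² = 27*sqrt(70)/1120.
∫_0^3/2 (u')² dx = 81/320, so ||u'||_L² = 9*sqrt(5)/40.
Ratio ||u||_L² / ||u'||_L² = 3*sqrt(14)/28.
Sharp Poincaré constant on H^1_0(0, 3/2) is C_P = L/π = 3/(2*π), achieved by sin(2*π/3·x).
A polynomial bump cannot attain the sharp Poincaré constant (only the first sine eigenfunction does), so the ratio is strictly less than C_P, consistent with ||u||_L² ≤ C_P ||u'||_L².


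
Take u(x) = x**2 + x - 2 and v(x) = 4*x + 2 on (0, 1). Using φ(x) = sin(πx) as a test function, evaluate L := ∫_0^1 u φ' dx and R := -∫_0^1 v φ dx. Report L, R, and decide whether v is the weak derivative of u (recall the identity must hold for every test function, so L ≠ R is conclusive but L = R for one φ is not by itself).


LHS = -4/π, RHS = -8/π. No, v is not the weak derivative of u.

u(x) = x**2 + x - 2, classical derivative u'(x) = 2*x + 1.
φ(x) = sin(πx), so φ'(x) = π*cos(π*x).
Note φ(0) = φ(1) = 0, so the boundary term u·φ vanishes.
LHS = ∫_0^1 u(x) φ'(x) dx = ∫_0^1 (π*x^2*cos(π*x) + π*x*cos(π*x) - 2*π*cos(π*x)) dx. Term by term:
  ∫_0^1 -2*π*cos(π*x) dx = 0;  ∫_0^1 π*x*cos(π*x) dx = -2/π;  ∫_0^1 π*x^2*cos(π*x) dx = -2/π.
Sum: 0 − 2/π − 2/π = -4/π.
So LHS = -4/π.
∫_0^1 v(x) φ(x) dx = ∫_0^1 (4*x*sin(π*x) + 2*sin(π*x)) dx. Term by term:
  ∫_0^1 2*sin(π*x) dx = 4/π;  ∫_0^1 4*x*sin(π*x) dx = 4/π.
Sum: 4/π + 4/π = 8/π.
So RHS = -∫_0^1 v(x) φ(x) dx = -8/π.
LHS − RHS = 4/π ≠ 0, so the identity fails.
(For a valid weak derivative the identity must hold for EVERY test function, in particular this one. The failure shows v is NOT the weak derivative of u.)
Correct weak derivative would be u'(x) = 2*x + 1.


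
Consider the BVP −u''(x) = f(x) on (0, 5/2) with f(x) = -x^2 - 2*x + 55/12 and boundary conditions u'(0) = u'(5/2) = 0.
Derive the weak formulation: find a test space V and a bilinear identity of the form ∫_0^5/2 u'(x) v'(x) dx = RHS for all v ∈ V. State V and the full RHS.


V = H^1(0, 5/2) (no boundary constraint on v; u is determined up to an additive constant); weak form: ∫_0^5/2 u'v' dx = ∫_0^5/2 (-x^2 - 2*x + 55/12) v dx for all v ∈ V.

Multiply both sides by a test function v and integrate from 0 to 5/2:
  ∫_0^5/2 −u''(x) v(x) dx = ∫_0^5/2 f(x) v(x) dx.
Integrate the LHS by parts once:
  ∫_0^5/2 −u'' v dx = −[u'(x) v(x)]_0^5/2 + ∫_0^5/2 u'(x) v'(x) dx.
Thus ∫_0^5/2 u'(x) v'(x) dx = ∫_0^5/2 f(x) v(x) dx + [u'(x) v(x)]_0^5/2.
Choose V so that boundary terms are either known or forced to vanish.
u has homogeneous Neumann: u'(0) = u'(5/2) = 0. So [u' v]_0^5/2 = 0·v(5/2) − 0·v(0) = 0 for any v; take V = H^1(0, 5/2).
Weak formulation: find u (satisfying any essential BC) such that ∫_0^5/2 u'(x) v'(x) dx = ∫_0^5/2 f v dx for all v ∈ V (homogeneous Neumann, so boundary terms vanish).
Substituting f(x) = -x^2 - 2*x + 55/12, the right-hand side is ∫_0^5/2 (-x^2 - 2*x + 55/12) v dx.
Compatibility check (pure Neumann): taking v ≡ 1 ∈ V gives 0 = ∫_0^5/2 f dx + (0) − (0), i.e. ∫_0^5/2 f dx must equal u'(0) − u'(5/2) = 0. Indeed ∫_0^5/2 (-x^2 - 2*x + 55/12) dx = 0, so the data are compatible. The solution is then unique only up to an additive constant (fix it e.g. by requiring ∫_0^5/2 u dx = 0).


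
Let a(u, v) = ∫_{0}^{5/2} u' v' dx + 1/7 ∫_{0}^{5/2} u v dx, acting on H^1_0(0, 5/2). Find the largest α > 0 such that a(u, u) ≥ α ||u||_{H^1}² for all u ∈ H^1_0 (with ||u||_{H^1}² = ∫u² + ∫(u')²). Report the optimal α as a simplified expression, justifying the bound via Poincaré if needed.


α = (25 + 28*π^2)/(7*(25 + 4*π^2))

Coercivity of a(·,·) on H^1_0(0, 5/2) means a(u, u) ≥ α ||u||_{H^1}² for every u ∈ H^1_0.
The interval has length L = 5/2, and Poincaré/coercivity depend only on L. Here a(u, u) = ∫(u')² + (1/7)·∫u².
Here 0 < c = 1/7 < 1. The condition a(u,u) ≥ α||u||_{H^1}² reads (1−α)∫(u')² ≥ (α−c)∫u². Any admissible α is ≤ 1 (rapidly oscillating u have ∫u²/∫(u')² → 0), and α = 1 would force 0 ≥ (1−c)∫u², impossible since c < 1; so 1−α > 0. By the sharp Poincaré inequality on H^1_0 of an interval of length L, ∫(u')² ≥ (π/L)²∫u² with equality for the first sine mode sin(π(x−x₀)/L) (x₀ the left endpoint), so the inequality holds for all u iff (1−α)(π/L)² ≥ α − c, i.e. α ≤ ((π/L)² + c)/((π/L)² + 1) = (1 + c(L/π)²)/(1 + (L/π)²). With (π/L)² = 4*π^2/25 and c = 1/7, the largest admissible constant is α = ((π/L)² + c)/((π/L)² + 1).
Simplifying, α = (25 + 28*π^2)/(7*(25 + 4*π^2)).


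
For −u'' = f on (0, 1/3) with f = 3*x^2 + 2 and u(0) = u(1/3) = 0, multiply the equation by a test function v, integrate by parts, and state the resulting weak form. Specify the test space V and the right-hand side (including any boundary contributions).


V = H^1_0(0, 1/3) (so v(0) = v(1/3) = 0); weak form: ∫_0^1/3 u'v' dx = ∫_0^1/3 (3*x^2 + 2) v dx for all v ∈ V.

Multiply both sides by a test function v and integrate from 0 to 1/3:
  ∫_0^1/3 −u''(x) v(x) dx = ∫_0^1/3 f(x) v(x) dx.
Integrate the LHS by parts once:
  ∫_0^1/3 −u'' v dx = −[u'(x) v(x)]_0^1/3 + ∫_0^1/3 u'(x) v'(x) dx.
Thus ∫_0^1/3 u'(x) v'(x) dx = ∫_0^1/3 f(x) v(x) dx + [u'(x) v(x)]_0^1/3.
Choose V so that boundary terms are either known or forced to vanish.
u is Dirichlet: u(0) = u(1/3) = 0. Let V = H^1_0(0, 1/3); then v(0) = v(1/3) = 0, and [u' v]_0^1/3 = 0.
Weak formulation: find u (satisfying any essential BC) such that ∫_0^1/3 u'(x) v'(x) dx = ∫_0^1/3 f v dx for all v ∈ V.
Substituting f(x) = 3*x^2 + 2, the right-hand side is ∫_0^1/3 (3*x^2 + 2) v dx.


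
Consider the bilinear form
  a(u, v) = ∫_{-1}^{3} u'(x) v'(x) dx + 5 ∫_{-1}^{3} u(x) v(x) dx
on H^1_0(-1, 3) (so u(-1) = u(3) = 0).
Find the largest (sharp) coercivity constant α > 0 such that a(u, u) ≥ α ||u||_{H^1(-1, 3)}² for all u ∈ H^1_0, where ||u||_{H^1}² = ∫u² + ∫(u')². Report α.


α = 1

Coercivity of a(·,·) on H^1_0(-1, 3) means a(u, u) ≥ α ||u||_{H^1}² for every u ∈ H^1_0.
The interval has length L = 4, and Poincaré/coercivity depend only on L. Here a(u, u) = ∫(u')² + (5)·∫u².
Here c = 5 ≥ 1, so a(u,u) = ∫(u')² + c∫u² ≥ ∫(u')² + ∫u² = ||u||_{H^1}², i.e. α = 1 works. No larger α is possible: a(u,u) ≥ α||u||_{H^1}² means (1−α)∫(u')² ≥ (α−c)∫u², and for the modes u_n = sin(nπ(x−x₀)/L) (x₀ the left endpoint) one has ∫u_n²/∫(u_n')² = (L/(nπ))² → 0, so a(u_n,u_n)/||u_n||_{H^1}² → 1. Hence the optimal constant is α = 1.
Therefore α = 1.


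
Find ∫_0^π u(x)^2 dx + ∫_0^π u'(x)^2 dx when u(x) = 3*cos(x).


||u||_{H^1(0,π)}^2 = 9*π

u'(x) = -3*sin(x).
Expand u² and (u')² and integrate term by term on (0, π), using: for integers n ≥ 1, ∫_0^π sin²(nx) dx = ∫_0^π cos²(nx) dx = π/2; for n ≠ n', ∫_0^π sin(nx)sin(n'x) dx = ∫_0^π cos(nx)cos(n'x) dx = 0; and by product-to-sum, ∫_0^π sin(nx)cos(n'x) dx = ½∫_0^π [sin((n+n')x) + sin((n−n')x)] dx, which is 0 when n+n' is even and 2n/(n²−n'²) when n+n' is odd (it need not vanish on (0, π)).
  u² squared terms: (3)²·∫cos(x)² dx = 9·π/2 = 9*π/2.
  So ∫_0^π u² dx = 9*π/2.
  (u')² squared terms: (-3)²·∫sin(x)² dx = 9·π/2 = 9*π/2.
  So ∫_0^π (u')² dx = 9*π/2.
||u||_{H^1}^2 = (9*π/2) + (9*π/2) = 9*π.


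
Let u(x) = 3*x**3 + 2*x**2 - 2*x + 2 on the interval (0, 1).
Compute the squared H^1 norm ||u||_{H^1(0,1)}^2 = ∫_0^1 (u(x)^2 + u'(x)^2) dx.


||u||_{H^1}^2 = 3173/105

The H^1 norm (squared) on an interval (0, L) is
  ||u||_{H^1}^2 = ∫_0^L u(x)^2 dx + ∫_0^L u'(x)^2 dx.
Compute u'(x) = 9*x**2 + 4*x - 2.
Then u(x)^2 = 9*x**6 + 12*x**5 - 8*x**4 + 4*x**3 + 12*x**2 - 8*x + 4 and u'(x)^2 = 81*x**4 + 72*x**3 - 20*x**2 - 16*x + 4.
Integrate each monomial from 0 to 1 using ∫_0^1 c·x^n dx = c·1^(n+1)/(n+1):
  ∫_0^1 u(x)^2 dx = ∫_0^1 (9*x^6 + 12*x^5 - 8*x^4 + 4*x^3 + 12*x^2 - 8*x + 4) dx. Term by term:
    ∫_0^1 9*x^6 dx = 9/7;  ∫_0^1 12*x^5 dx = 2;  ∫_0^1 -8*x^4 dx = -8/5;
    ∫_0^1 4*x^3 dx = 1;  ∫_0^1 12*x^2 dx = 4;  ∫_0^1 -8*x dx = -4;
    ∫_0^1 4 dx = 4.
  Sum: 9/7 + 2 − 8/5 + 1 + 4 − 4 + 4 = 234/35.
  ∫_0^1 u'(x)^2 dx = ∫_0^1 (81*x^4 + 72*x^3 - 20*x^2 - 16*x + 4) dx. Term by term:
    ∫_0^1 81*x^4 dx = 81/5;  ∫_0^1 72*x^3 dx = 18;  ∫_0^1 -20*x^2 dx = -20/3;
    ∫_0^1 -16*x dx = -8;  ∫_0^1 4 dx = 4.
  Sum: 81/5 + 18 − 20/3 − 8 + 4 = 353/15.
Adding: ||u||_{H^1}^2 = 234/35 + 353/15 = 3173/105.


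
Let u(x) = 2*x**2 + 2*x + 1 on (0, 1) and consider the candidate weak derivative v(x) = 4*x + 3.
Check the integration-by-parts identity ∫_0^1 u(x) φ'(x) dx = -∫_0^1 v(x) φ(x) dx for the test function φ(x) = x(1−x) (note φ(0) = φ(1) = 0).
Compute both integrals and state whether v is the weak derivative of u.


LHS = -2/3, RHS = -5/6. No, v is not the weak derivative of u.

u(x) = 2*x**2 + 2*x + 1, classical derivative u'(x) = 4*x + 2.
φ(x) = x(1−x), so φ'(x) = 1 - 2*x.
Note φ(0) = φ(1) = 0, so the boundary term u·φ vanishes.
LHS = ∫_0^1 u(x) φ'(x) dx = ∫_0^1 (-4*x^3 - 2*x^2 + 1) dx. Term by term:
  ∫_0^1 -4*x^3 dx = -1;  ∫_0^1 -2*x^2 dx = -2/3;  ∫_0^1 1 dx = 1.
Sum: -1 − 2/3 + 1 = -2/3.
So LHS = -2/3.
∫_0^1 v(x) φ(x) dx = ∫_0^1 (-4*x^3 + x^2 + 3*x) dx. Term by term:
  ∫_0^1 -4*x^3 dx = -1;  ∫_0^1 x^2 dx = 1/3;  ∫_0^1 3*x dx = 3/2.
Sum: -1 + 1/3 + 3/2 = 5/6.
So RHS = -∫_0^1 v(x) φ(x) dx = -5/6.
LHS − RHS = 1/6 ≠ 0, so the identity fails.
(For a valid weak derivative the identity must hold for EVERY test function, in particular this one. The failure shows v is NOT the weak derivative of u.)
Correct weak derivative would be u'(x) = 4*x + 2.


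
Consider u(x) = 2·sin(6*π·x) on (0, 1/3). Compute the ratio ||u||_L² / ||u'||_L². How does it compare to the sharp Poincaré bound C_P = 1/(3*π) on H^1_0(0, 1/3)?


||u||_L² / ||u'||_L² = 1/(6*π) < C_P = 1/(3*π).

u(x) = 2·sin(6*π·x), so u'(x) = 12*π*cos(6*π*x).
Writing u(x) = A·sin(kπx/L) with A = 2 and k = 2, use ∫_0^L sin²(kπx/L) dx = L/2 and ∫_0^L cos²(kπx/L) dx = L/2.
u² = 4·sin²(6*π·x) and (u')² = 144*π^2·cos²(6*π·x), and each of sin², cos² integrates to L/2 = 1/6 over (0, 1/3).
∫_0^1/3 u² dx = 2/3, so ||u||_L² = sqrt(6)/3.
∫_0^1/3 (u')² dx = 24*π^2, so ||u'||_L² = 2*sqrt(6)*π.
Ratio ||u||_L² / ||u'||_L² = 1/(6*π).
Sharp Poincaré constant on H^1_0(0, 1/3) is C_P = L/π = 1/(3*π), achieved by sin(3*π·x).
This is the k = 2 harmonic; the ratio L/(kπ) is strictly less than C_P = L/π, consistent with the sharp inequality ||u||_L² ≤ C_P ||u'||_L².


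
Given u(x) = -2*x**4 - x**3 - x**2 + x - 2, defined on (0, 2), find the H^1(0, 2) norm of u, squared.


||u||_{H^1}^2 = 758878/315

The H^1 norm (squared) on an interval (0, L) is
  ||u||_{H^1}^2 = ∫_0^L u(x)^2 dx + ∫_0^L u'(x)^2 dx.
Compute u'(x) = -8*x**3 - 3*x**2 - 2*x + 1.
Then u(x)^2 = 4*x**8 + 4*x**7 + 5*x**6 - 2*x**5 + 7*x**4 + 2*x**3 + 5*x**2 - 4*x + 4 and u'(x)^2 = 64*x**6 + 48*x**5 + 41*x**4 - 4*x**3 - 2*x**2 - 4*x + 1.
Integrate each monomial from 0 to 2 using ∫_0^2 c·x^n dx = c·2^(n+1)/(n+1):
  ∫_0^2 u(x)^2 dx = ∫_0^2 (4*x^8 + 4*x^7 + 5*x^6 - 2*x^5 + 7*x^4 + 2*x^3 + 5*x^2 - 4*x + 4) dx. Term by term:
    ∫_0^2 4*x^8 dx = 2048/9;  ∫_0^2 4*x^7 dx = 128;  ∫_0^2 5*x^6 dx = 640/7;
    ∫_0^2 -2*x^5 dx = -64/3;  ∫_0^2 7*x^4 dx = 224/5;  ∫_0^2 2*x^3 dx = 8;
    ∫_0^2 5*x^2 dx = 40/3;  ∫_0^2 -4*x dx = -8;  ∫_0^2 4 dx = 8.
  Sum: 2048/9 + 128 + 640/7 − 64/3 + 224/5 + 8 + 40/3 − 8 + 8 = 154912/315.
  ∫_0^2 u'(x)^2 dx = ∫_0^2 (64*x^6 + 48*x^5 + 41*x^4 - 4*x^3 - 2*x^2 - 4*x + 1) dx. Term by term:
    ∫_0^2 64*x^6 dx = 8192/7;  ∫_0^2 48*x^5 dx = 512;  ∫_0^2 41*x^4 dx = 1312/5;
    ∫_0^2 -4*x^3 dx = -16;  ∫_0^2 -2*x^2 dx = -16/3;  ∫_0^2 -4*x dx = -8;
    ∫_0^2 1 dx = 2.
  Sum: 8192/7 + 512 + 1312/5 − 16 − 16/3 − 8 + 2 = 201322/105.
Adding: ||u||_{H^1}^2 = 154912/315 + 201322/105 = 758878/315.


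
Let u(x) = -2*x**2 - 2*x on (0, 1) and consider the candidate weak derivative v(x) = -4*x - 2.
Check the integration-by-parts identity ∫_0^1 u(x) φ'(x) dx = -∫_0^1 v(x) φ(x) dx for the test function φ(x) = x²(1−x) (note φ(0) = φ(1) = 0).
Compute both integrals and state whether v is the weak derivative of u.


LHS = 11/30, RHS = 11/30. Yes, v = u' weakly.

u(x) = -2*x**2 - 2*x, classical derivative u'(x) = -4*x - 2.
φ(x) = x²(1−x), so φ'(x) = x*(2 - 3*x).
Note φ(0) = φ(1) = 0, so the boundary term u·φ vanishes.
LHS = ∫_0^1 u(x) φ'(x) dx = ∫_0^1 (6*x^4 + 2*x^3 - 4*x^2) dx. Term by term:
  ∫_0^1 6*x^4 dx = 6/5;  ∫_0^1 2*x^3 dx = 1/2;  ∫_0^1 -4*x^2 dx = -4/3.
Sum: 6/5 + 1/2 − 4/3 = 11/30.
So LHS = 11/30.
∫_0^1 v(x) φ(x) dx = ∫_0^1 (4*x^4 - 2*x^3 - 2*x^2) dx. Term by term:
  ∫_0^1 4*x^4 dx = 4/5;  ∫_0^1 -2*x^3 dx = -1/2;  ∫_0^1 -2*x^2 dx = -2/3.
Sum: 4/5 − 1/2 − 2/3 = -11/30.
So RHS = -∫_0^1 v(x) φ(x) dx = 11/30.
LHS = RHS, so the identity holds for this test φ.
Moreover u is smooth here and v(x) = u'(x) = -4*x - 2 pointwise, so the identity holds for every test function. Hence v is the weak derivative of u.


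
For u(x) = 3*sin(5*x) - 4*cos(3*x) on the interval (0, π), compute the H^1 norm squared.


||u||_{H^1(0,π)}^2 = 197*π

u'(x) = 12*sin(3*x) + 15*cos(5*x).
Expand u² and (u')² and integrate term by term on (0, π), using: for integers n ≥ 1, ∫_0^π sin²(nx) dx = ∫_0^π cos²(nx) dx = π/2; for n ≠ n', ∫_0^π sin(nx)sin(n'x) dx = ∫_0^π cos(nx)cos(n'x) dx = 0; and by product-to-sum, ∫_0^π sin(nx)cos(n'x) dx = ½∫_0^π [sin((n+n')x) + sin((n−n')x)] dx, which is 0 when n+n' is even and 2n/(n²−n'²) when n+n' is odd (it need not vanish on (0, π)).
  u² squared terms: (-4)²·∫cos(3x)² dx = 16·π/2 = 8*π;  (3)²·∫sin(5x)² dx = 9·π/2 = 9*π/2.
  u² cross terms: 2·(-4)·(3)·∫cos(3x)·sin(5x) dx = -24·(0) = 0.
  So ∫_0^π u² dx = 8*π + 9*π/2 + 0 = 25*π/2.
  (u')² squared terms: (12)²·∫sin(3x)² dx = 144·π/2 = 72*π;  (15)²·∫cos(5x)² dx = 225·π/2 = 225*π/2.
  (u')² cross terms: 2·(12)·(15)·∫sin(3x)·cos(5x) dx = 360·(0) = 0.
  So ∫_0^π (u')² dx = 72*π + 225*π/2 + 0 = 369*π/2.
||u||_{H^1}^2 = (25*π/2) + (369*π/2) = 197*π.


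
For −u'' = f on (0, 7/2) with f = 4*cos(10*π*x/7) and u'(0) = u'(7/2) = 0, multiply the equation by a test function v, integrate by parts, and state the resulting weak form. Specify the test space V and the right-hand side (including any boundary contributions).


V = H^1(0, 7/2) (no boundary constraint on v; u is determined up to an additive constant); weak form: ∫_0^7/2 u'v' dx = ∫_0^7/2 (4*cos(10*π*x/7)) v dx for all v ∈ V.

Multiply both sides by a test function v and integrate from 0 to 7/2:
  ∫_0^7/2 −u''(x) v(x) dx = ∫_0^7/2 f(x) v(x) dx.
Integrate the LHS by parts once:
  ∫_0^7/2 −u'' v dx = −[u'(x) v(x)]_0^7/2 + ∫_0^7/2 u'(x) v'(x) dx.
Thus ∫_0^7/2 u'(x) v'(x) dx = ∫_0^7/2 f(x) v(x) dx + [u'(x) v(x)]_0^7/2.
Choose V so that boundary terms are either known or forced to vanish.
u has homogeneous Neumann: u'(0) = u'(7/2) = 0. So [u' v]_0^7/2 = 0·v(7/2) − 0·v(0) = 0 for any v; take V = H^1(0, 7/2).
Weak formulation: find u (satisfying any essential BC) such that ∫_0^7/2 u'(x) v'(x) dx = ∫_0^7/2 f v dx for all v ∈ V (homogeneous Neumann, so boundary terms vanish).
Substituting f(x) = 4*cos(10*π*x/7), the right-hand side is ∫_0^7/2 (4*cos(10*π*x/7)) v dx.
Compatibility check (pure Neumann): taking v ≡ 1 ∈ V gives 0 = ∫_0^7/2 f dx + (0) − (0), i.e. ∫_0^7/2 f dx must equal u'(0) − u'(7/2) = 0. Indeed ∫_0^7/2 (4*cos(10*π*x/7)) dx = 0, so the data are compatible. The solution is then unique only up to an additive constant (fix it e.g. by requiring ∫_0^7/2 u dx = 0).


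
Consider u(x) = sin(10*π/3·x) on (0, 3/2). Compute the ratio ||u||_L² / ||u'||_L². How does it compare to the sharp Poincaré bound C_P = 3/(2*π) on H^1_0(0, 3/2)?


||u||_L² / ||u'||_L² = 3/(10*π) < C_P = 3/(2*π).

u(x) = sin(10*π/3·x), so u'(x) = 10*π*cos(10*π*x/3)/3.
Writing u(x) = A·sin(kπx/L) with A = 1 and k = 5, use ∫_0^L sin²(kπx/L) dx = L/2 and ∫_0^L cos²(kπx/L) dx = L/2.
u² = 1·sin²(10*π/3·x) and (u')² = 100*π^2/9·cos²(10*π/3·x), and each of sin², cos² integrates to L/2 = 3/4 over (0, 3/2).
∫_0^3/2 u² dx = 3/4, so ||u||_L² = sqrt(3)/2.
∫_0^3/2 (u')² dx = 25*π^2/3, so ||u'||_L² = 5*sqrt(3)*π/3.
Ratio ||u||_L² / ||u'||_L² = 3/(10*π).
Sharp Poincaré constant on H^1_0(0, 3/2) is C_P = L/π = 3/(2*π), achieved by sin(2*π/3·x).
This is the k = 5 harmonic; the ratio L/(kπ) is strictly less than C_P = L/π, consistent with the sharp inequality ||u||_L² ≤ C_P ||u'||_L².


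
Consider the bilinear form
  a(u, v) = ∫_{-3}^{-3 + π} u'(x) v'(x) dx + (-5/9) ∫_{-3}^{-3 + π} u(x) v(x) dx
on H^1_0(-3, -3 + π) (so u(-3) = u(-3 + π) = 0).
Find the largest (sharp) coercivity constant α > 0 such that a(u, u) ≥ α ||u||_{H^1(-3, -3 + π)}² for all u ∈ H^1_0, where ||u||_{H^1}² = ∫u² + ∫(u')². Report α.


α = 2/9

Coercivity of a(·,·) on H^1_0(-3, -3 + π) means a(u, u) ≥ α ||u||_{H^1}² for every u ∈ H^1_0.
The interval has length L = π, and Poincaré/coercivity depend only on L. Here a(u, u) = ∫(u')² + (-5/9)·∫u².
Here c = -5/9 < 0 with |c| < (π/L)² = 1, so coercivity still holds. The condition a(u,u) ≥ α||u||_{H^1}² reads (1−α)∫(u')² ≥ (α−c)∫u². Any admissible α is ≤ 1 (rapidly oscillating u have ∫u²/∫(u')² → 0), and α = 1 would force 0 ≥ (1−c)∫u², impossible since c < 1; so 1−α > 0. By the sharp Poincaré inequality on H^1_0 of an interval of length L, ∫(u')² ≥ (π/L)²∫u² with equality for the first sine mode sin(π(x−x₀)/L) (x₀ the left endpoint), so the inequality holds for all u iff (1−α)(π/L)² ≥ α − c, i.e. α ≤ ((π/L)² + c)/((π/L)² + 1) = (1 + c(L/π)²)/(1 + (L/π)²). (Direct route, valid since c ≤ 0: Poincaré gives c∫u² ≥ c(L/π)²∫(u')², so a(u,u) ≥ (1 + c(L/π)²)∫(u')², while ||u||_{H^1}² ≤ (1 + (L/π)²)∫(u')²; dividing yields the same α.) With (π/L)² = 1 and c = -5/9, the largest admissible constant is α = ((π/L)² + c)/((π/L)² + 1).
Simplifying, α = 2/9.


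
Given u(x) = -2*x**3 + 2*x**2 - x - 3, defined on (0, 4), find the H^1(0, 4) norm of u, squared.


||u||_{H^1}^2 = 1127576/105

The H^1 norm (squared) on an interval (0, L) is
  ||u||_{H^1}^2 = ∫_0^L u(x)^2 dx + ∫_0^L u'(x)^2 dx.
Compute u'(x) = -6*x**2 + 4*x - 1.
Then u(x)^2 = 4*x**6 - 8*x**5 + 8*x**4 + 8*x**3 - 11*x**2 + 6*x + 9 and u'(x)^2 = 36*x**4 - 48*x**3 + 28*x**2 - 8*x + 1.
Integrate each monomial from 0 to 4 using ∫_0^4 c·x^n dx = c·4^(n+1)/(n+1):
  ∫_0^4 u(x)^2 dx = ∫_0^4 (4*x^6 - 8*x^5 + 8*x^4 + 8*x^3 - 11*x^2 + 6*x + 9) dx. Term by term:
    ∫_0^4 4*x^6 dx = 65536/7;  ∫_0^4 -8*x^5 dx = -16384/3;  ∫_0^4 8*x^4 dx = 8192/5;
    ∫_0^4 8*x^3 dx = 512;  ∫_0^4 -11*x^2 dx = -704/3;  ∫_0^4 6*x dx = 48;
    ∫_0^4 9 dx = 36.
  Sum: 65536/7 − 16384/3 + 8192/5 + 512 − 704/3 + 48 + 36 = 206524/35.
  ∫_0^4 u'(x)^2 dx = ∫_0^4 (36*x^4 - 48*x^3 + 28*x^2 - 8*x + 1) dx. Term by term:
    ∫_0^4 36*x^4 dx = 36864/5;  ∫_0^4 -48*x^3 dx = -3072;  ∫_0^4 28*x^2 dx = 1792/3;
    ∫_0^4 -8*x dx = -64;  ∫_0^4 1 dx = 4.
  Sum: 36864/5 − 3072 + 1792/3 − 64 + 4 = 72572/15.
Adding: ||u||_{H^1}^2 = 206524/35 + 72572/15 = 1127576/105.


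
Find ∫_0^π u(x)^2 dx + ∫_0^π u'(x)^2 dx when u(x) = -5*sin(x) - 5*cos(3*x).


||u||_{H^1(0,π)}^2 = 150*π

u'(x) = 15*sin(3*x) - 5*cos(x).
Expand u² and (u')² and integrate term by term on (0, π), using: for integers n ≥ 1, ∫_0^π sin²(nx) dx = ∫_0^π cos²(nx) dx = π/2; for n ≠ n', ∫_0^π sin(nx)sin(n'x) dx = ∫_0^π cos(nx)cos(n'x) dx = 0; and by product-to-sum, ∫_0^π sin(nx)cos(n'x) dx = ½∫_0^π [sin((n+n')x) + sin((n−n')x)] dx, which is 0 when n+n' is even and 2n/(n²−n'²) when n+n' is odd (it need not vanish on (0, π)).
  u² squared terms: (-5)²·∫cos(3x)² dx = 25·π/2 = 25*π/2;  (-5)²·∫sin(x)² dx = 25·π/2 = 25*π/2.
  u² cross terms: 2·(-5)·(-5)·∫cos(3x)·sin(x) dx = 50·(0) = 0.
  So ∫_0^π u² dx = 25*π/2 + 25*π/2 + 0 = 25*π.
  (u')² squared terms: (-5)²·∫cos(x)² dx = 25·π/2 = 25*π/2;  (15)²·∫sin(3x)² dx = 225·π/2 = 225*π/2.
  (u')² cross terms: 2·(-5)·(15)·∫cos(x)·sin(3x) dx = -150·(0) = 0.
  So ∫_0^π (u')² dx = 25*π/2 + 225*π/2 + 0 = 125*π.
||u||_{H^1}^2 = (25*π) + (125*π) = 150*π.


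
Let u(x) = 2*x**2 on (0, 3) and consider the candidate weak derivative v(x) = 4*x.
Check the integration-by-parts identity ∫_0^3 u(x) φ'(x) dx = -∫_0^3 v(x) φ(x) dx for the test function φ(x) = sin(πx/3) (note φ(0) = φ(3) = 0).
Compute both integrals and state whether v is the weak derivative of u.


LHS = -36/π, RHS = -36/π. Yes, v = u' weakly.

u(x) = 2*x**2, classical derivative u'(x) = 4*x.
φ(x) = sin(πx/3), so φ'(x) = π*cos(π*x/3)/3.
Note φ(0) = φ(3) = 0, so the boundary term u·φ vanishes.
LHS = ∫_0^3 u(x) φ'(x) dx = ∫_0^3 (2*π*x^2*cos(π*x/3)/3) dx. Term by term:
  ∫_0^3 2*π*x^2*cos(π*x/3)/3 dx = -36/π.
So LHS = -36/π.
∫_0^3 v(x) φ(x) dx = ∫_0^3 (4*x*sin(π*x/3)) dx. Term by term:
  ∫_0^3 4*x*sin(π*x/3) dx = 36/π.
So RHS = -∫_0^3 v(x) φ(x) dx = -36/π.
LHS = RHS, so the identity holds for this test φ.
Moreover u is smooth here and v(x) = u'(x) = 4*x pointwise, so the identity holds for every test function. Hence v is the weak derivative of u.


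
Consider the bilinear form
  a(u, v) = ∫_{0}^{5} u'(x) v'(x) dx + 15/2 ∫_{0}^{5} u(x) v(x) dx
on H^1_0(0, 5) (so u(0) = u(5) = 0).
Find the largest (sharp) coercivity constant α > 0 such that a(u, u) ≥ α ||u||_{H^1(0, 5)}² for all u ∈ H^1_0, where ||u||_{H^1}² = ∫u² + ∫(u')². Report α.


α = 1

Coercivity of a(·,·) on H^1_0(0, 5) means a(u, u) ≥ α ||u||_{H^1}² for every u ∈ H^1_0.
The interval has length L = 5, and Poincaré/coercivity depend only on L. Here a(u, u) = ∫(u')² + (15/2)·∫u².
Here c = 15/2 ≥ 1, so a(u,u) = ∫(u')² + c∫u² ≥ ∫(u')² + ∫u² = ||u||_{H^1}², i.e. α = 1 works. No larger α is possible: a(u,u) ≥ α||u||_{H^1}² means (1−α)∫(u')² ≥ (α−c)∫u², and for the modes u_n = sin(nπ(x−x₀)/L) (x₀ the left endpoint) one has ∫u_n²/∫(u_n')² = (L/(nπ))² → 0, so a(u_n,u_n)/||u_n||_{H^1}² → 1. Hence the optimal constant is α = 1.
Therefore α = 1.


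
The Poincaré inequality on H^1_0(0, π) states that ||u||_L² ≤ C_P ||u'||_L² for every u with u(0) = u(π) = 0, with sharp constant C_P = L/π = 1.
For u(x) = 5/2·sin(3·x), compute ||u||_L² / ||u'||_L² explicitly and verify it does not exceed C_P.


||u||_L² / ||u'||_L² = 1/3 < C_P = 1.

u(x) = 5/2·sin(3·x), so u'(x) = 15*cos(3*x)/2.
Writing u(x) = A·sin(kπx/L) with A = 5/2 and k = 3, use ∫_0^L sin²(kπx/L) dx = L/2 and ∫_0^L cos²(kπx/L) dx = L/2.
u² = 25/4·sin²(3·x) and (u')² = 225/4·cos²(3·x), and each of sin², cos² integrates to L/2 = π/2 over (0, π).
∫_0^π u² dx = 25*π/8, so ||u||_L² = 5*sqrt(2)*sqrt(π)/4.
∫_0^π (u')² dx = 225*π/8, so ||u'||_L² = 15*sqrt(2)*sqrt(π)/4.
Ratio ||u||_L² / ||u'||_L² = 1/3.
Sharp Poincaré constant on H^1_0(0, π) is C_P = L/π = 1, achieved by sin(x).
This is the k = 3 harmonic; the ratio L/(kπ) is strictly less than C_P = L/π, consistent with the sharp inequality ||u||_L² ≤ C_P ||u'||_L².


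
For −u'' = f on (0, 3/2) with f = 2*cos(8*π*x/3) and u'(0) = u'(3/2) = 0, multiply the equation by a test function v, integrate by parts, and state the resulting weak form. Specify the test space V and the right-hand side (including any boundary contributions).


V = H^1(0, 3/2) (no boundary constraint on v; u is determined up to an additive constant); weak form: ∫_0^3/2 u'v' dx = ∫_0^3/2 (2*cos(8*π*x/3)) v dx for all v ∈ V.

Multiply both sides by a test function v and integrate from 0 to 3/2:
  ∫_0^3/2 −u''(x) v(x) dx = ∫_0^3/2 f(x) v(x) dx.
Integrate the LHS by parts once:
  ∫_0^3/2 −u'' v dx = −[u'(x) v(x)]_0^3/2 + ∫_0^3/2 u'(x) v'(x) dx.
Thus ∫_0^3/2 u'(x) v'(x) dx = ∫_0^3/2 f(x) v(x) dx + [u'(x) v(x)]_0^3/2.
Choose V so that boundary terms are either known or forced to vanish.
u has homogeneous Neumann: u'(0) = u'(3/2) = 0. So [u' v]_0^3/2 = 0·v(3/2) − 0·v(0) = 0 for any v; take V = H^1(0, 3/2).
Weak formulation: find u (satisfying any essential BC) such that ∫_0^3/2 u'(x) v'(x) dx = ∫_0^3/2 f v dx for all v ∈ V (homogeneous Neumann, so boundary terms vanish).
Substituting f(x) = 2*cos(8*π*x/3), the right-hand side is ∫_0^3/2 (2*cos(8*π*x/3)) v dx.
Compatibility check (pure Neumann): taking v ≡ 1 ∈ V gives 0 = ∫_0^3/2 f dx + (0) − (0), i.e. ∫_0^3/2 f dx must equal u'(0) − u'(3/2) = 0. Indeed ∫_0^3/2 (2*cos(8*π*x/3)) dx = 0, so the data are compatible. The solution is then unique only up to an additive constant (fix it e.g. by requiring ∫_0^3/2 u dx = 0).


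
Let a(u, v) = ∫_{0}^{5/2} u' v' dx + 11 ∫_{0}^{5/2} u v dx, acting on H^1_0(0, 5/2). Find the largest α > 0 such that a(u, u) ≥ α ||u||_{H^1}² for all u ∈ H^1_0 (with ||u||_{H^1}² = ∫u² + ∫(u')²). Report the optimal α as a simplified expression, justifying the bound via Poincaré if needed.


α = 1

Coercivity of a(·,·) on H^1_0(0, 5/2) means a(u, u) ≥ α ||u||_{H^1}² for every u ∈ H^1_0.
The interval has length L = 5/2, and Poincaré/coercivity depend only on L. Here a(u, u) = ∫(u')² + (11)·∫u².
Here c = 11 ≥ 1, so a(u,u) = ∫(u')² + c∫u² ≥ ∫(u')² + ∫u² = ||u||_{H^1}², i.e. α = 1 works. No larger α is possible: a(u,u) ≥ α||u||_{H^1}² means (1−α)∫(u')² ≥ (α−c)∫u², and for the modes u_n = sin(nπ(x−x₀)/L) (x₀ the left endpoint) one has ∫u_n²/∫(u_n')² = (L/(nπ))² → 0, so a(u_n,u_n)/||u_n||_{H^1}² → 1. Hence the optimal constant is α = 1.
Therefore α = 1.


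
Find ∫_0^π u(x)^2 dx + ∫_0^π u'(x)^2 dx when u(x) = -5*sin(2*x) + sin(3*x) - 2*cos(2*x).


||u||_{H^1(0,π)}^2 = -24 + 155*π/2

u'(x) = 4*sin(2*x) - 10*cos(2*x) + 3*cos(3*x).
Expand u² and (u')² and integrate term by term on (0, π), using: for integers n ≥ 1, ∫_0^π sin²(nx) dx = ∫_0^π cos²(nx) dx = π/2; for n ≠ n', ∫_0^π sin(nx)sin(n'x) dx = ∫_0^π cos(nx)cos(n'x) dx = 0; and by product-to-sum, ∫_0^π sin(nx)cos(n'x) dx = ½∫_0^π [sin((n+n')x) + sin((n−n')x)] dx, which is 0 when n+n' is even and 2n/(n²−n'²) when n+n' is odd (it need not vanish on (0, π)).
  u² squared terms: (-5)²·∫sin(2x)² dx = 25·π/2 = 25*π/2;  (-2)²·∫cos(2x)² dx = 4·π/2 = 2*π;  (1)²·∫sin(3x)² dx = 1·π/2 = π/2.
  u² cross terms: 2·(-5)·(-2)·∫sin(2x)·cos(2x) dx = 20·(0) = 0;  2·(-5)·(1)·∫sin(2x)·sin(3x) dx = -10·(0) = 0;  2·(-2)·(1)·∫cos(2x)·sin(3x) dx = -4·(6/5) = -24/5.
  So ∫_0^π u² dx = 25*π/2 + 2*π + π/2 + 0 + 0 − 24/5 = -24/5 + 15*π.
  (u')² squared terms: (-10)²·∫cos(2x)² dx = 100·π/2 = 50*π;  (3)²·∫cos(3x)² dx = 9·π/2 = 9*π/2;  (4)²·∫sin(2x)² dx = 16·π/2 = 8*π.
  (u')² cross terms: 2·(-10)·(3)·∫cos(2x)·cos(3x) dx = -60·(0) = 0;  2·(-10)·(4)·∫cos(2x)·sin(2x) dx = -80·(0) = 0;  2·(3)·(4)·∫cos(3x)·sin(2x) dx = 24·(-4/5) = -96/5.
  So ∫_0^π (u')² dx = 50*π + 9*π/2 + 8*π + 0 + 0 − 96/5 = -96/5 + 125*π/2.
||u||_{H^1}^2 = (-24/5 + 15*π) + (-96/5 + 125*π/2) = -24 + 155*π/2.
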